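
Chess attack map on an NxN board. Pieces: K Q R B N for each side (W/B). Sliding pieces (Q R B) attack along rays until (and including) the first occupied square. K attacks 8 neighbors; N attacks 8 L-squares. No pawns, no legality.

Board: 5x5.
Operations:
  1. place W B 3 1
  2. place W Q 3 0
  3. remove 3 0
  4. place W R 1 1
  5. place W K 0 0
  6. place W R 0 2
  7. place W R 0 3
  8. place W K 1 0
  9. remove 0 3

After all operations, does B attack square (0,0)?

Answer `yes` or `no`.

Answer: no

Derivation:
Op 1: place WB@(3,1)
Op 2: place WQ@(3,0)
Op 3: remove (3,0)
Op 4: place WR@(1,1)
Op 5: place WK@(0,0)
Op 6: place WR@(0,2)
Op 7: place WR@(0,3)
Op 8: place WK@(1,0)
Op 9: remove (0,3)
Per-piece attacks for B:
B attacks (0,0): no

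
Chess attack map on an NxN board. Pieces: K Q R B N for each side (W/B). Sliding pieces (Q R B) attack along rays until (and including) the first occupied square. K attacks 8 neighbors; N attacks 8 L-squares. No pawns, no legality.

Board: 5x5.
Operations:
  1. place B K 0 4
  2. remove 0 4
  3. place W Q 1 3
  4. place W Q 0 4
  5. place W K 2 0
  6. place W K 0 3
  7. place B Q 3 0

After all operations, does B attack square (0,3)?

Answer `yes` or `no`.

Op 1: place BK@(0,4)
Op 2: remove (0,4)
Op 3: place WQ@(1,3)
Op 4: place WQ@(0,4)
Op 5: place WK@(2,0)
Op 6: place WK@(0,3)
Op 7: place BQ@(3,0)
Per-piece attacks for B:
  BQ@(3,0): attacks (3,1) (3,2) (3,3) (3,4) (4,0) (2,0) (4,1) (2,1) (1,2) (0,3) [ray(-1,0) blocked at (2,0); ray(-1,1) blocked at (0,3)]
B attacks (0,3): yes

Answer: yes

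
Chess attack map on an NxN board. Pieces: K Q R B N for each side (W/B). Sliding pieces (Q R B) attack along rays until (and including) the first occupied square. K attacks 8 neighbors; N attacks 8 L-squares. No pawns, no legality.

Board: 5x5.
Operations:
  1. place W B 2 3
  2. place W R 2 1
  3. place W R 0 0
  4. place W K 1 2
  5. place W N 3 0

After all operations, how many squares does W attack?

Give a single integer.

Op 1: place WB@(2,3)
Op 2: place WR@(2,1)
Op 3: place WR@(0,0)
Op 4: place WK@(1,2)
Op 5: place WN@(3,0)
Per-piece attacks for W:
  WR@(0,0): attacks (0,1) (0,2) (0,3) (0,4) (1,0) (2,0) (3,0) [ray(1,0) blocked at (3,0)]
  WK@(1,2): attacks (1,3) (1,1) (2,2) (0,2) (2,3) (2,1) (0,3) (0,1)
  WR@(2,1): attacks (2,2) (2,3) (2,0) (3,1) (4,1) (1,1) (0,1) [ray(0,1) blocked at (2,3)]
  WB@(2,3): attacks (3,4) (3,2) (4,1) (1,4) (1,2) [ray(-1,-1) blocked at (1,2)]
  WN@(3,0): attacks (4,2) (2,2) (1,1)
Union (19 distinct): (0,1) (0,2) (0,3) (0,4) (1,0) (1,1) (1,2) (1,3) (1,4) (2,0) (2,1) (2,2) (2,3) (3,0) (3,1) (3,2) (3,4) (4,1) (4,2)

Answer: 19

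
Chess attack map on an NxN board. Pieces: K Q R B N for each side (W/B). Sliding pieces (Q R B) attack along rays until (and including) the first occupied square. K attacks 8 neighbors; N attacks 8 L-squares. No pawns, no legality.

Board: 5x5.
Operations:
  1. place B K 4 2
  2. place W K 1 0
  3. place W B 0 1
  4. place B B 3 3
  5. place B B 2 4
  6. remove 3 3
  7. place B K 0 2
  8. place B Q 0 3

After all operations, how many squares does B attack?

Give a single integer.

Op 1: place BK@(4,2)
Op 2: place WK@(1,0)
Op 3: place WB@(0,1)
Op 4: place BB@(3,3)
Op 5: place BB@(2,4)
Op 6: remove (3,3)
Op 7: place BK@(0,2)
Op 8: place BQ@(0,3)
Per-piece attacks for B:
  BK@(0,2): attacks (0,3) (0,1) (1,2) (1,3) (1,1)
  BQ@(0,3): attacks (0,4) (0,2) (1,3) (2,3) (3,3) (4,3) (1,4) (1,2) (2,1) (3,0) [ray(0,-1) blocked at (0,2)]
  BB@(2,4): attacks (3,3) (4,2) (1,3) (0,2) [ray(1,-1) blocked at (4,2); ray(-1,-1) blocked at (0,2)]
  BK@(4,2): attacks (4,3) (4,1) (3,2) (3,3) (3,1)
Union (17 distinct): (0,1) (0,2) (0,3) (0,4) (1,1) (1,2) (1,3) (1,4) (2,1) (2,3) (3,0) (3,1) (3,2) (3,3) (4,1) (4,2) (4,3)

Answer: 17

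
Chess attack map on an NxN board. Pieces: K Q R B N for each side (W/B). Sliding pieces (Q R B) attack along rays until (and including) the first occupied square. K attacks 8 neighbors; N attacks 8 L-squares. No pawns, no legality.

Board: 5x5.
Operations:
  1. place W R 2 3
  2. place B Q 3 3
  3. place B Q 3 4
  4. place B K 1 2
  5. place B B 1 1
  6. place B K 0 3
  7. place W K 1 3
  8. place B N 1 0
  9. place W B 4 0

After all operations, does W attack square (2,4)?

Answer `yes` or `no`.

Op 1: place WR@(2,3)
Op 2: place BQ@(3,3)
Op 3: place BQ@(3,4)
Op 4: place BK@(1,2)
Op 5: place BB@(1,1)
Op 6: place BK@(0,3)
Op 7: place WK@(1,3)
Op 8: place BN@(1,0)
Op 9: place WB@(4,0)
Per-piece attacks for W:
  WK@(1,3): attacks (1,4) (1,2) (2,3) (0,3) (2,4) (2,2) (0,4) (0,2)
  WR@(2,3): attacks (2,4) (2,2) (2,1) (2,0) (3,3) (1,3) [ray(1,0) blocked at (3,3); ray(-1,0) blocked at (1,3)]
  WB@(4,0): attacks (3,1) (2,2) (1,3) [ray(-1,1) blocked at (1,3)]
W attacks (2,4): yes

Answer: yes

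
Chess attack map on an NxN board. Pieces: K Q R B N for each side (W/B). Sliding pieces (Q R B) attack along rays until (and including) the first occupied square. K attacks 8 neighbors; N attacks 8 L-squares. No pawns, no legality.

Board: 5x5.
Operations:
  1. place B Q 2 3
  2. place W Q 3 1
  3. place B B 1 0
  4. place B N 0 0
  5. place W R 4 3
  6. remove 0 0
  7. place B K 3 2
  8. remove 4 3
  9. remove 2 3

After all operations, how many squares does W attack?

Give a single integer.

Answer: 12

Derivation:
Op 1: place BQ@(2,3)
Op 2: place WQ@(3,1)
Op 3: place BB@(1,0)
Op 4: place BN@(0,0)
Op 5: place WR@(4,3)
Op 6: remove (0,0)
Op 7: place BK@(3,2)
Op 8: remove (4,3)
Op 9: remove (2,3)
Per-piece attacks for W:
  WQ@(3,1): attacks (3,2) (3,0) (4,1) (2,1) (1,1) (0,1) (4,2) (4,0) (2,2) (1,3) (0,4) (2,0) [ray(0,1) blocked at (3,2)]
Union (12 distinct): (0,1) (0,4) (1,1) (1,3) (2,0) (2,1) (2,2) (3,0) (3,2) (4,0) (4,1) (4,2)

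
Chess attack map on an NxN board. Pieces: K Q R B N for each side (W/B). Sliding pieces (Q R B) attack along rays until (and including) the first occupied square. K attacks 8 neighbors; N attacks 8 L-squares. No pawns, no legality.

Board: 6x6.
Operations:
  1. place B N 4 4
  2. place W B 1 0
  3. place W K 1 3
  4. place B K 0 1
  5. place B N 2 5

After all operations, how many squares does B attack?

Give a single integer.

Op 1: place BN@(4,4)
Op 2: place WB@(1,0)
Op 3: place WK@(1,3)
Op 4: place BK@(0,1)
Op 5: place BN@(2,5)
Per-piece attacks for B:
  BK@(0,1): attacks (0,2) (0,0) (1,1) (1,2) (1,0)
  BN@(2,5): attacks (3,3) (4,4) (1,3) (0,4)
  BN@(4,4): attacks (2,5) (5,2) (3,2) (2,3)
Union (13 distinct): (0,0) (0,2) (0,4) (1,0) (1,1) (1,2) (1,3) (2,3) (2,5) (3,2) (3,3) (4,4) (5,2)

Answer: 13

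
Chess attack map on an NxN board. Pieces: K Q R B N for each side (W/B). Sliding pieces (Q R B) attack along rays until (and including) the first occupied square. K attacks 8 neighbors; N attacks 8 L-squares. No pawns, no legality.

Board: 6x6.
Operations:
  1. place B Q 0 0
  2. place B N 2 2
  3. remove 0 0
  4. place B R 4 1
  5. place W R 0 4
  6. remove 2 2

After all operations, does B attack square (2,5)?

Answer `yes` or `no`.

Op 1: place BQ@(0,0)
Op 2: place BN@(2,2)
Op 3: remove (0,0)
Op 4: place BR@(4,1)
Op 5: place WR@(0,4)
Op 6: remove (2,2)
Per-piece attacks for B:
  BR@(4,1): attacks (4,2) (4,3) (4,4) (4,5) (4,0) (5,1) (3,1) (2,1) (1,1) (0,1)
B attacks (2,5): no

Answer: no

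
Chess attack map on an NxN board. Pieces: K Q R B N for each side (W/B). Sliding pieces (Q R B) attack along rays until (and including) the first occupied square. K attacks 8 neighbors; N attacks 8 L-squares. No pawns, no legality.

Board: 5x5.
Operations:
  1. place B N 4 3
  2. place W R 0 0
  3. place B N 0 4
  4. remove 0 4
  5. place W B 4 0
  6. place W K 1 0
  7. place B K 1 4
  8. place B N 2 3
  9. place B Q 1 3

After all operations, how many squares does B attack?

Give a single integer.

Answer: 15

Derivation:
Op 1: place BN@(4,3)
Op 2: place WR@(0,0)
Op 3: place BN@(0,4)
Op 4: remove (0,4)
Op 5: place WB@(4,0)
Op 6: place WK@(1,0)
Op 7: place BK@(1,4)
Op 8: place BN@(2,3)
Op 9: place BQ@(1,3)
Per-piece attacks for B:
  BQ@(1,3): attacks (1,4) (1,2) (1,1) (1,0) (2,3) (0,3) (2,4) (2,2) (3,1) (4,0) (0,4) (0,2) [ray(0,1) blocked at (1,4); ray(0,-1) blocked at (1,0); ray(1,0) blocked at (2,3); ray(1,-1) blocked at (4,0)]
  BK@(1,4): attacks (1,3) (2,4) (0,4) (2,3) (0,3)
  BN@(2,3): attacks (4,4) (0,4) (3,1) (4,2) (1,1) (0,2)
  BN@(4,3): attacks (2,4) (3,1) (2,2)
Union (15 distinct): (0,2) (0,3) (0,4) (1,0) (1,1) (1,2) (1,3) (1,4) (2,2) (2,3) (2,4) (3,1) (4,0) (4,2) (4,4)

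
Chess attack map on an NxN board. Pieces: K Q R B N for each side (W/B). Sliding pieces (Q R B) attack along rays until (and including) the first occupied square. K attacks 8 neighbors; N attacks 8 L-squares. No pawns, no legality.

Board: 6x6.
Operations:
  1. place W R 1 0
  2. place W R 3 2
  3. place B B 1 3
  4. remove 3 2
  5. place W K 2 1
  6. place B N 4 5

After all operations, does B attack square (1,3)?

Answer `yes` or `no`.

Op 1: place WR@(1,0)
Op 2: place WR@(3,2)
Op 3: place BB@(1,3)
Op 4: remove (3,2)
Op 5: place WK@(2,1)
Op 6: place BN@(4,5)
Per-piece attacks for B:
  BB@(1,3): attacks (2,4) (3,5) (2,2) (3,1) (4,0) (0,4) (0,2)
  BN@(4,5): attacks (5,3) (3,3) (2,4)
B attacks (1,3): no

Answer: no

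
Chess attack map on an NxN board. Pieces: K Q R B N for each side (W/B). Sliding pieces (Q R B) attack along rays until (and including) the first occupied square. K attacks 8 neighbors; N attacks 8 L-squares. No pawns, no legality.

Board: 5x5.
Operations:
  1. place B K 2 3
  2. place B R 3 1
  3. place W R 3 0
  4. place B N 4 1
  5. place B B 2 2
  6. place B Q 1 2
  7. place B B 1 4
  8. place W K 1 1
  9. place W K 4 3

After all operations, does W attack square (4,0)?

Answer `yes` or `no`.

Answer: yes

Derivation:
Op 1: place BK@(2,3)
Op 2: place BR@(3,1)
Op 3: place WR@(3,0)
Op 4: place BN@(4,1)
Op 5: place BB@(2,2)
Op 6: place BQ@(1,2)
Op 7: place BB@(1,4)
Op 8: place WK@(1,1)
Op 9: place WK@(4,3)
Per-piece attacks for W:
  WK@(1,1): attacks (1,2) (1,0) (2,1) (0,1) (2,2) (2,0) (0,2) (0,0)
  WR@(3,0): attacks (3,1) (4,0) (2,0) (1,0) (0,0) [ray(0,1) blocked at (3,1)]
  WK@(4,3): attacks (4,4) (4,2) (3,3) (3,4) (3,2)
W attacks (4,0): yes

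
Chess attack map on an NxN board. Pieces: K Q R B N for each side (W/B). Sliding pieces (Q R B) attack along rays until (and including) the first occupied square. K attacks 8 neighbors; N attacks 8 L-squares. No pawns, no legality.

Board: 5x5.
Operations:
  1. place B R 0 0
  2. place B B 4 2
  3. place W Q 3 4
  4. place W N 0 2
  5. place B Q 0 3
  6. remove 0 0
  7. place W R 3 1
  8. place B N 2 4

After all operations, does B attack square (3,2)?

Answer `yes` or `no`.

Op 1: place BR@(0,0)
Op 2: place BB@(4,2)
Op 3: place WQ@(3,4)
Op 4: place WN@(0,2)
Op 5: place BQ@(0,3)
Op 6: remove (0,0)
Op 7: place WR@(3,1)
Op 8: place BN@(2,4)
Per-piece attacks for B:
  BQ@(0,3): attacks (0,4) (0,2) (1,3) (2,3) (3,3) (4,3) (1,4) (1,2) (2,1) (3,0) [ray(0,-1) blocked at (0,2)]
  BN@(2,4): attacks (3,2) (4,3) (1,2) (0,3)
  BB@(4,2): attacks (3,3) (2,4) (3,1) [ray(-1,1) blocked at (2,4); ray(-1,-1) blocked at (3,1)]
B attacks (3,2): yes

Answer: yes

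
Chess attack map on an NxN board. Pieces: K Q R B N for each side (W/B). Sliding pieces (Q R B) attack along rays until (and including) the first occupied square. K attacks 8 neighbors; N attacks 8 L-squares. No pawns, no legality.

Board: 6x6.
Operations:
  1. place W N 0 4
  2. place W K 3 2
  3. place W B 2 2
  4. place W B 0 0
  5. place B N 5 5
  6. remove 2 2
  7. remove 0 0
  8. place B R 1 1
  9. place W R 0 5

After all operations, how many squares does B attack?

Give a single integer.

Op 1: place WN@(0,4)
Op 2: place WK@(3,2)
Op 3: place WB@(2,2)
Op 4: place WB@(0,0)
Op 5: place BN@(5,5)
Op 6: remove (2,2)
Op 7: remove (0,0)
Op 8: place BR@(1,1)
Op 9: place WR@(0,5)
Per-piece attacks for B:
  BR@(1,1): attacks (1,2) (1,3) (1,4) (1,5) (1,0) (2,1) (3,1) (4,1) (5,1) (0,1)
  BN@(5,5): attacks (4,3) (3,4)
Union (12 distinct): (0,1) (1,0) (1,2) (1,3) (1,4) (1,5) (2,1) (3,1) (3,4) (4,1) (4,3) (5,1)

Answer: 12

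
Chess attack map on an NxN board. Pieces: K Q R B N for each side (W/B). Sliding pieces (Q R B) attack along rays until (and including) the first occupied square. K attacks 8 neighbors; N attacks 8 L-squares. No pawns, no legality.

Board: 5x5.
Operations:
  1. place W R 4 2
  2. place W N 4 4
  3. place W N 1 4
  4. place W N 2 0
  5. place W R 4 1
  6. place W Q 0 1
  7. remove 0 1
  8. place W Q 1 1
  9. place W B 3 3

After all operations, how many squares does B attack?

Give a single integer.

Answer: 0

Derivation:
Op 1: place WR@(4,2)
Op 2: place WN@(4,4)
Op 3: place WN@(1,4)
Op 4: place WN@(2,0)
Op 5: place WR@(4,1)
Op 6: place WQ@(0,1)
Op 7: remove (0,1)
Op 8: place WQ@(1,1)
Op 9: place WB@(3,3)
Per-piece attacks for B:
Union (0 distinct): (none)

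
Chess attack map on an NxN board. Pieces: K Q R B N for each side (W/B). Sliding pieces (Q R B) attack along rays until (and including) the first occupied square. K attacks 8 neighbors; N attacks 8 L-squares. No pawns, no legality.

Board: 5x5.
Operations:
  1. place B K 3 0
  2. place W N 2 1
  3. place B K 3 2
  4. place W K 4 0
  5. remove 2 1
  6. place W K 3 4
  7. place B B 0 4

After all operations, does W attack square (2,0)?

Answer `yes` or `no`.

Op 1: place BK@(3,0)
Op 2: place WN@(2,1)
Op 3: place BK@(3,2)
Op 4: place WK@(4,0)
Op 5: remove (2,1)
Op 6: place WK@(3,4)
Op 7: place BB@(0,4)
Per-piece attacks for W:
  WK@(3,4): attacks (3,3) (4,4) (2,4) (4,3) (2,3)
  WK@(4,0): attacks (4,1) (3,0) (3,1)
W attacks (2,0): no

Answer: no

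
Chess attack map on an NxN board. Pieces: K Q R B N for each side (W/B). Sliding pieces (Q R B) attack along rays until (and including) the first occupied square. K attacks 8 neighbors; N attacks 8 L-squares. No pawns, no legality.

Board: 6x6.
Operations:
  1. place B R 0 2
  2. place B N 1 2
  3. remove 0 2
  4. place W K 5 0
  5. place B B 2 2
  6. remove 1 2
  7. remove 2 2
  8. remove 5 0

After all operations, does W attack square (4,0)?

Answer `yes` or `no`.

Op 1: place BR@(0,2)
Op 2: place BN@(1,2)
Op 3: remove (0,2)
Op 4: place WK@(5,0)
Op 5: place BB@(2,2)
Op 6: remove (1,2)
Op 7: remove (2,2)
Op 8: remove (5,0)
Per-piece attacks for W:
W attacks (4,0): no

Answer: no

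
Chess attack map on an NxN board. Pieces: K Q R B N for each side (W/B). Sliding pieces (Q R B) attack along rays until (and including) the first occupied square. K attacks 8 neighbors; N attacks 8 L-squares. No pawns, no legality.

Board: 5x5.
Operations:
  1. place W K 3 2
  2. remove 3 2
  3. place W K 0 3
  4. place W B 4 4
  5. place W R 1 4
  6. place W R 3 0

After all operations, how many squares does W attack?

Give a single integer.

Op 1: place WK@(3,2)
Op 2: remove (3,2)
Op 3: place WK@(0,3)
Op 4: place WB@(4,4)
Op 5: place WR@(1,4)
Op 6: place WR@(3,0)
Per-piece attacks for W:
  WK@(0,3): attacks (0,4) (0,2) (1,3) (1,4) (1,2)
  WR@(1,4): attacks (1,3) (1,2) (1,1) (1,0) (2,4) (3,4) (4,4) (0,4) [ray(1,0) blocked at (4,4)]
  WR@(3,0): attacks (3,1) (3,2) (3,3) (3,4) (4,0) (2,0) (1,0) (0,0)
  WB@(4,4): attacks (3,3) (2,2) (1,1) (0,0)
Union (17 distinct): (0,0) (0,2) (0,4) (1,0) (1,1) (1,2) (1,3) (1,4) (2,0) (2,2) (2,4) (3,1) (3,2) (3,3) (3,4) (4,0) (4,4)

Answer: 17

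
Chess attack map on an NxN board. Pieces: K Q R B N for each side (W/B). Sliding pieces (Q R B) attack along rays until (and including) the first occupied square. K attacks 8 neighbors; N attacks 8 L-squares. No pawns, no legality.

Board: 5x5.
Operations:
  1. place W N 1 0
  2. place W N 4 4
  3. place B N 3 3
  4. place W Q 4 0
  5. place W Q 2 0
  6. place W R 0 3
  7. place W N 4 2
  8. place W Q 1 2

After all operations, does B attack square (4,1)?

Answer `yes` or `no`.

Answer: yes

Derivation:
Op 1: place WN@(1,0)
Op 2: place WN@(4,4)
Op 3: place BN@(3,3)
Op 4: place WQ@(4,0)
Op 5: place WQ@(2,0)
Op 6: place WR@(0,3)
Op 7: place WN@(4,2)
Op 8: place WQ@(1,2)
Per-piece attacks for B:
  BN@(3,3): attacks (1,4) (4,1) (2,1) (1,2)
B attacks (4,1): yes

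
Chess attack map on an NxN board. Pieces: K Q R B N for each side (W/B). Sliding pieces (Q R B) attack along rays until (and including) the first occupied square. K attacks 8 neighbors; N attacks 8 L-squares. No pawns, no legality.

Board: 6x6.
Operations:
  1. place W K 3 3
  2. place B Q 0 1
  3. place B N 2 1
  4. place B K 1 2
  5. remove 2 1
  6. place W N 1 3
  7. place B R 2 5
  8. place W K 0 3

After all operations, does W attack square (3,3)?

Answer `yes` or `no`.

Op 1: place WK@(3,3)
Op 2: place BQ@(0,1)
Op 3: place BN@(2,1)
Op 4: place BK@(1,2)
Op 5: remove (2,1)
Op 6: place WN@(1,3)
Op 7: place BR@(2,5)
Op 8: place WK@(0,3)
Per-piece attacks for W:
  WK@(0,3): attacks (0,4) (0,2) (1,3) (1,4) (1,2)
  WN@(1,3): attacks (2,5) (3,4) (0,5) (2,1) (3,2) (0,1)
  WK@(3,3): attacks (3,4) (3,2) (4,3) (2,3) (4,4) (4,2) (2,4) (2,2)
W attacks (3,3): no

Answer: no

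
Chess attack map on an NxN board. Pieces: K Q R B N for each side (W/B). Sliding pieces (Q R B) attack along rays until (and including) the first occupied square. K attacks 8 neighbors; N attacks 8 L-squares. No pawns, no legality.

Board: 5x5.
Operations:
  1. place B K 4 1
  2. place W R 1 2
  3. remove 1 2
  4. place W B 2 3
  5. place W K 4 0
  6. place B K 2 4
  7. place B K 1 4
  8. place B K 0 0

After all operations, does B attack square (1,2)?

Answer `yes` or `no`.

Op 1: place BK@(4,1)
Op 2: place WR@(1,2)
Op 3: remove (1,2)
Op 4: place WB@(2,3)
Op 5: place WK@(4,0)
Op 6: place BK@(2,4)
Op 7: place BK@(1,4)
Op 8: place BK@(0,0)
Per-piece attacks for B:
  BK@(0,0): attacks (0,1) (1,0) (1,1)
  BK@(1,4): attacks (1,3) (2,4) (0,4) (2,3) (0,3)
  BK@(2,4): attacks (2,3) (3,4) (1,4) (3,3) (1,3)
  BK@(4,1): attacks (4,2) (4,0) (3,1) (3,2) (3,0)
B attacks (1,2): no

Answer: no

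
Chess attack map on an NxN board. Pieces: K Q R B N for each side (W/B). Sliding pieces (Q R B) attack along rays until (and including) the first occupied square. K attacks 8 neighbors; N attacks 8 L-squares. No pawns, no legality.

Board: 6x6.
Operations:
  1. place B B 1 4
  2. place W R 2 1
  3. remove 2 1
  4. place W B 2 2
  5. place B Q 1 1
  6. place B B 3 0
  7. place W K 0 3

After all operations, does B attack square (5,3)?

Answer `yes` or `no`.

Answer: no

Derivation:
Op 1: place BB@(1,4)
Op 2: place WR@(2,1)
Op 3: remove (2,1)
Op 4: place WB@(2,2)
Op 5: place BQ@(1,1)
Op 6: place BB@(3,0)
Op 7: place WK@(0,3)
Per-piece attacks for B:
  BQ@(1,1): attacks (1,2) (1,3) (1,4) (1,0) (2,1) (3,1) (4,1) (5,1) (0,1) (2,2) (2,0) (0,2) (0,0) [ray(0,1) blocked at (1,4); ray(1,1) blocked at (2,2)]
  BB@(1,4): attacks (2,5) (2,3) (3,2) (4,1) (5,0) (0,5) (0,3) [ray(-1,-1) blocked at (0,3)]
  BB@(3,0): attacks (4,1) (5,2) (2,1) (1,2) (0,3) [ray(-1,1) blocked at (0,3)]
B attacks (5,3): no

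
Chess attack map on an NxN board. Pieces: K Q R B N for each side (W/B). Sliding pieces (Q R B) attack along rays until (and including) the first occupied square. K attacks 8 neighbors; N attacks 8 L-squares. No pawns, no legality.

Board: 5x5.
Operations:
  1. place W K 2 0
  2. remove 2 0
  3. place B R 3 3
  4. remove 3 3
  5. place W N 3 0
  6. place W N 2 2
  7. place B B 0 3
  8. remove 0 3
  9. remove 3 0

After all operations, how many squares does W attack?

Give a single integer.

Answer: 8

Derivation:
Op 1: place WK@(2,0)
Op 2: remove (2,0)
Op 3: place BR@(3,3)
Op 4: remove (3,3)
Op 5: place WN@(3,0)
Op 6: place WN@(2,2)
Op 7: place BB@(0,3)
Op 8: remove (0,3)
Op 9: remove (3,0)
Per-piece attacks for W:
  WN@(2,2): attacks (3,4) (4,3) (1,4) (0,3) (3,0) (4,1) (1,0) (0,1)
Union (8 distinct): (0,1) (0,3) (1,0) (1,4) (3,0) (3,4) (4,1) (4,3)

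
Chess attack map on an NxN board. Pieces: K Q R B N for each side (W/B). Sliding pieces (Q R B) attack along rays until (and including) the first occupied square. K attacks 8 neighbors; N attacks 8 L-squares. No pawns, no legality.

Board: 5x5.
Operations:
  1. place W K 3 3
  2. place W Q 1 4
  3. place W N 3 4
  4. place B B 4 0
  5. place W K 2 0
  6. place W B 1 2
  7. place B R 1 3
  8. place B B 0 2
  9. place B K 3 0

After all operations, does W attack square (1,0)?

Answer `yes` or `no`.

Op 1: place WK@(3,3)
Op 2: place WQ@(1,4)
Op 3: place WN@(3,4)
Op 4: place BB@(4,0)
Op 5: place WK@(2,0)
Op 6: place WB@(1,2)
Op 7: place BR@(1,3)
Op 8: place BB@(0,2)
Op 9: place BK@(3,0)
Per-piece attacks for W:
  WB@(1,2): attacks (2,3) (3,4) (2,1) (3,0) (0,3) (0,1) [ray(1,1) blocked at (3,4); ray(1,-1) blocked at (3,0)]
  WQ@(1,4): attacks (1,3) (2,4) (3,4) (0,4) (2,3) (3,2) (4,1) (0,3) [ray(0,-1) blocked at (1,3); ray(1,0) blocked at (3,4)]
  WK@(2,0): attacks (2,1) (3,0) (1,0) (3,1) (1,1)
  WK@(3,3): attacks (3,4) (3,2) (4,3) (2,3) (4,4) (4,2) (2,4) (2,2)
  WN@(3,4): attacks (4,2) (2,2) (1,3)
W attacks (1,0): yes

Answer: yes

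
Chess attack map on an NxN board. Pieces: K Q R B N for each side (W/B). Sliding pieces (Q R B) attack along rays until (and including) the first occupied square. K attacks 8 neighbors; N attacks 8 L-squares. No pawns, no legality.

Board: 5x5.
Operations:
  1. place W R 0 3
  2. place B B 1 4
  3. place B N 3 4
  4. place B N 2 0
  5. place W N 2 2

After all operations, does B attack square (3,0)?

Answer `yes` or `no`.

Op 1: place WR@(0,3)
Op 2: place BB@(1,4)
Op 3: place BN@(3,4)
Op 4: place BN@(2,0)
Op 5: place WN@(2,2)
Per-piece attacks for B:
  BB@(1,4): attacks (2,3) (3,2) (4,1) (0,3) [ray(-1,-1) blocked at (0,3)]
  BN@(2,0): attacks (3,2) (4,1) (1,2) (0,1)
  BN@(3,4): attacks (4,2) (2,2) (1,3)
B attacks (3,0): no

Answer: no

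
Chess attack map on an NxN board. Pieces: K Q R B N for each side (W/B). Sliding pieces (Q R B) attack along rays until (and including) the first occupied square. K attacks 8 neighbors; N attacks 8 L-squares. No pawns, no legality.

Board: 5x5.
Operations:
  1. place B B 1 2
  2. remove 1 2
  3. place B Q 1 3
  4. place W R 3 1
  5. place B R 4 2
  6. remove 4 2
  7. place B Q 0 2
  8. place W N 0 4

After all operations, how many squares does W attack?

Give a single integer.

Answer: 10

Derivation:
Op 1: place BB@(1,2)
Op 2: remove (1,2)
Op 3: place BQ@(1,3)
Op 4: place WR@(3,1)
Op 5: place BR@(4,2)
Op 6: remove (4,2)
Op 7: place BQ@(0,2)
Op 8: place WN@(0,4)
Per-piece attacks for W:
  WN@(0,4): attacks (1,2) (2,3)
  WR@(3,1): attacks (3,2) (3,3) (3,4) (3,0) (4,1) (2,1) (1,1) (0,1)
Union (10 distinct): (0,1) (1,1) (1,2) (2,1) (2,3) (3,0) (3,2) (3,3) (3,4) (4,1)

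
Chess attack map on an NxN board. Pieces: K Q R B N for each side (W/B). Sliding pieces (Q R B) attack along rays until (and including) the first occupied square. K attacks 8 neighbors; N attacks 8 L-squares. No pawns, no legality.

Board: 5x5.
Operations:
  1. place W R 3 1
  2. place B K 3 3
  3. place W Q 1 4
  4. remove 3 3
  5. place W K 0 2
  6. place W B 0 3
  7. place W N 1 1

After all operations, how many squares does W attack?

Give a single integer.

Op 1: place WR@(3,1)
Op 2: place BK@(3,3)
Op 3: place WQ@(1,4)
Op 4: remove (3,3)
Op 5: place WK@(0,2)
Op 6: place WB@(0,3)
Op 7: place WN@(1,1)
Per-piece attacks for W:
  WK@(0,2): attacks (0,3) (0,1) (1,2) (1,3) (1,1)
  WB@(0,3): attacks (1,4) (1,2) (2,1) (3,0) [ray(1,1) blocked at (1,4)]
  WN@(1,1): attacks (2,3) (3,2) (0,3) (3,0)
  WQ@(1,4): attacks (1,3) (1,2) (1,1) (2,4) (3,4) (4,4) (0,4) (2,3) (3,2) (4,1) (0,3) [ray(0,-1) blocked at (1,1); ray(-1,-1) blocked at (0,3)]
  WR@(3,1): attacks (3,2) (3,3) (3,4) (3,0) (4,1) (2,1) (1,1) [ray(-1,0) blocked at (1,1)]
Union (16 distinct): (0,1) (0,3) (0,4) (1,1) (1,2) (1,3) (1,4) (2,1) (2,3) (2,4) (3,0) (3,2) (3,3) (3,4) (4,1) (4,4)

Answer: 16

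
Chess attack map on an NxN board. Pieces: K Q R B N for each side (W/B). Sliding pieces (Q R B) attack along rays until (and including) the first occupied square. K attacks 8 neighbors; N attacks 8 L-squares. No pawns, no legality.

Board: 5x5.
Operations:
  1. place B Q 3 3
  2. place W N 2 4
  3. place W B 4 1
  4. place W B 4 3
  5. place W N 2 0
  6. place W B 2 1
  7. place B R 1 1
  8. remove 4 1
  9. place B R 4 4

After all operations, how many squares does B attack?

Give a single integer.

Answer: 18

Derivation:
Op 1: place BQ@(3,3)
Op 2: place WN@(2,4)
Op 3: place WB@(4,1)
Op 4: place WB@(4,3)
Op 5: place WN@(2,0)
Op 6: place WB@(2,1)
Op 7: place BR@(1,1)
Op 8: remove (4,1)
Op 9: place BR@(4,4)
Per-piece attacks for B:
  BR@(1,1): attacks (1,2) (1,3) (1,4) (1,0) (2,1) (0,1) [ray(1,0) blocked at (2,1)]
  BQ@(3,3): attacks (3,4) (3,2) (3,1) (3,0) (4,3) (2,3) (1,3) (0,3) (4,4) (4,2) (2,4) (2,2) (1,1) [ray(1,0) blocked at (4,3); ray(1,1) blocked at (4,4); ray(-1,1) blocked at (2,4); ray(-1,-1) blocked at (1,1)]
  BR@(4,4): attacks (4,3) (3,4) (2,4) [ray(0,-1) blocked at (4,3); ray(-1,0) blocked at (2,4)]
Union (18 distinct): (0,1) (0,3) (1,0) (1,1) (1,2) (1,3) (1,4) (2,1) (2,2) (2,3) (2,4) (3,0) (3,1) (3,2) (3,4) (4,2) (4,3) (4,4)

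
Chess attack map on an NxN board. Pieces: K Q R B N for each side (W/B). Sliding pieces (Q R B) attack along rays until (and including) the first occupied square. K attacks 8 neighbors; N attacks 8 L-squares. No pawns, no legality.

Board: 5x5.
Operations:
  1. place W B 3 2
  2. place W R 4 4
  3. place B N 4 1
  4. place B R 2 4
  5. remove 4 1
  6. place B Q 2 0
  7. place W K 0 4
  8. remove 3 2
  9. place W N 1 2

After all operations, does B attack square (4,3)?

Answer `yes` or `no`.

Op 1: place WB@(3,2)
Op 2: place WR@(4,4)
Op 3: place BN@(4,1)
Op 4: place BR@(2,4)
Op 5: remove (4,1)
Op 6: place BQ@(2,0)
Op 7: place WK@(0,4)
Op 8: remove (3,2)
Op 9: place WN@(1,2)
Per-piece attacks for B:
  BQ@(2,0): attacks (2,1) (2,2) (2,3) (2,4) (3,0) (4,0) (1,0) (0,0) (3,1) (4,2) (1,1) (0,2) [ray(0,1) blocked at (2,4)]
  BR@(2,4): attacks (2,3) (2,2) (2,1) (2,0) (3,4) (4,4) (1,4) (0,4) [ray(0,-1) blocked at (2,0); ray(1,0) blocked at (4,4); ray(-1,0) blocked at (0,4)]
B attacks (4,3): no

Answer: no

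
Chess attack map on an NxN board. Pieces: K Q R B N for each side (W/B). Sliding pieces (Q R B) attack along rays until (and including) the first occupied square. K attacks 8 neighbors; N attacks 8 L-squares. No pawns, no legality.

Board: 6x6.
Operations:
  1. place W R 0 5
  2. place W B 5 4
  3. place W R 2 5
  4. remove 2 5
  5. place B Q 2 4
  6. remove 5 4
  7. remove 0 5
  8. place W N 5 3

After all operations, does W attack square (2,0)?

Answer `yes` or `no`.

Answer: no

Derivation:
Op 1: place WR@(0,5)
Op 2: place WB@(5,4)
Op 3: place WR@(2,5)
Op 4: remove (2,5)
Op 5: place BQ@(2,4)
Op 6: remove (5,4)
Op 7: remove (0,5)
Op 8: place WN@(5,3)
Per-piece attacks for W:
  WN@(5,3): attacks (4,5) (3,4) (4,1) (3,2)
W attacks (2,0): no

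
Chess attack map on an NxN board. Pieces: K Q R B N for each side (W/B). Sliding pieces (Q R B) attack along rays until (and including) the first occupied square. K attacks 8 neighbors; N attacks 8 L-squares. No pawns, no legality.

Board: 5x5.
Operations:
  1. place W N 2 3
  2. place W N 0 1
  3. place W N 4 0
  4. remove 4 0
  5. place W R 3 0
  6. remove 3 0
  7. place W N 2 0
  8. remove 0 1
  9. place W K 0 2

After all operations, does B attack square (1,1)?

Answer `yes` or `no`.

Op 1: place WN@(2,3)
Op 2: place WN@(0,1)
Op 3: place WN@(4,0)
Op 4: remove (4,0)
Op 5: place WR@(3,0)
Op 6: remove (3,0)
Op 7: place WN@(2,0)
Op 8: remove (0,1)
Op 9: place WK@(0,2)
Per-piece attacks for B:
B attacks (1,1): no

Answer: no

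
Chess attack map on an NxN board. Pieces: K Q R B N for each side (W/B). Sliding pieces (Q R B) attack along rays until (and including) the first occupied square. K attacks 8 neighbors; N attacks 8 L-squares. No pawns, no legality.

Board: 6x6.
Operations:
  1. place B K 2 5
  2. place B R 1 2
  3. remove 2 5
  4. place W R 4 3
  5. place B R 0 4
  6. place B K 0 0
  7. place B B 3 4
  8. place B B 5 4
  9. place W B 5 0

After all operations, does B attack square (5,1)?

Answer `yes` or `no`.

Op 1: place BK@(2,5)
Op 2: place BR@(1,2)
Op 3: remove (2,5)
Op 4: place WR@(4,3)
Op 5: place BR@(0,4)
Op 6: place BK@(0,0)
Op 7: place BB@(3,4)
Op 8: place BB@(5,4)
Op 9: place WB@(5,0)
Per-piece attacks for B:
  BK@(0,0): attacks (0,1) (1,0) (1,1)
  BR@(0,4): attacks (0,5) (0,3) (0,2) (0,1) (0,0) (1,4) (2,4) (3,4) [ray(0,-1) blocked at (0,0); ray(1,0) blocked at (3,4)]
  BR@(1,2): attacks (1,3) (1,4) (1,5) (1,1) (1,0) (2,2) (3,2) (4,2) (5,2) (0,2)
  BB@(3,4): attacks (4,5) (4,3) (2,5) (2,3) (1,2) [ray(1,-1) blocked at (4,3); ray(-1,-1) blocked at (1,2)]
  BB@(5,4): attacks (4,5) (4,3) [ray(-1,-1) blocked at (4,3)]
B attacks (5,1): no

Answer: no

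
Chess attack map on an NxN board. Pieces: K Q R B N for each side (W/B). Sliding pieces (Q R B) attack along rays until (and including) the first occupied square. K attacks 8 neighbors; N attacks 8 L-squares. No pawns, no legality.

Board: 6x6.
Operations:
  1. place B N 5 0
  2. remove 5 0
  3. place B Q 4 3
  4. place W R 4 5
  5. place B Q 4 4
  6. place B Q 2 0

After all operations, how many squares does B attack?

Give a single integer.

Answer: 30

Derivation:
Op 1: place BN@(5,0)
Op 2: remove (5,0)
Op 3: place BQ@(4,3)
Op 4: place WR@(4,5)
Op 5: place BQ@(4,4)
Op 6: place BQ@(2,0)
Per-piece attacks for B:
  BQ@(2,0): attacks (2,1) (2,2) (2,3) (2,4) (2,5) (3,0) (4,0) (5,0) (1,0) (0,0) (3,1) (4,2) (5,3) (1,1) (0,2)
  BQ@(4,3): attacks (4,4) (4,2) (4,1) (4,0) (5,3) (3,3) (2,3) (1,3) (0,3) (5,4) (5,2) (3,4) (2,5) (3,2) (2,1) (1,0) [ray(0,1) blocked at (4,4)]
  BQ@(4,4): attacks (4,5) (4,3) (5,4) (3,4) (2,4) (1,4) (0,4) (5,5) (5,3) (3,5) (3,3) (2,2) (1,1) (0,0) [ray(0,1) blocked at (4,5); ray(0,-1) blocked at (4,3)]
Union (30 distinct): (0,0) (0,2) (0,3) (0,4) (1,0) (1,1) (1,3) (1,4) (2,1) (2,2) (2,3) (2,4) (2,5) (3,0) (3,1) (3,2) (3,3) (3,4) (3,5) (4,0) (4,1) (4,2) (4,3) (4,4) (4,5) (5,0) (5,2) (5,3) (5,4) (5,5)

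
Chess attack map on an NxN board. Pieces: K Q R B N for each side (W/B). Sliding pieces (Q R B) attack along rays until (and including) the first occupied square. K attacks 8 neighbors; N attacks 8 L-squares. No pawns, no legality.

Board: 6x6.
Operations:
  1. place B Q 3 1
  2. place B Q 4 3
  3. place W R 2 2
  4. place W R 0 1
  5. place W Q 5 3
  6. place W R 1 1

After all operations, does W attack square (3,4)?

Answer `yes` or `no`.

Op 1: place BQ@(3,1)
Op 2: place BQ@(4,3)
Op 3: place WR@(2,2)
Op 4: place WR@(0,1)
Op 5: place WQ@(5,3)
Op 6: place WR@(1,1)
Per-piece attacks for W:
  WR@(0,1): attacks (0,2) (0,3) (0,4) (0,5) (0,0) (1,1) [ray(1,0) blocked at (1,1)]
  WR@(1,1): attacks (1,2) (1,3) (1,4) (1,5) (1,0) (2,1) (3,1) (0,1) [ray(1,0) blocked at (3,1); ray(-1,0) blocked at (0,1)]
  WR@(2,2): attacks (2,3) (2,4) (2,5) (2,1) (2,0) (3,2) (4,2) (5,2) (1,2) (0,2)
  WQ@(5,3): attacks (5,4) (5,5) (5,2) (5,1) (5,0) (4,3) (4,4) (3,5) (4,2) (3,1) [ray(-1,0) blocked at (4,3); ray(-1,-1) blocked at (3,1)]
W attacks (3,4): no

Answer: no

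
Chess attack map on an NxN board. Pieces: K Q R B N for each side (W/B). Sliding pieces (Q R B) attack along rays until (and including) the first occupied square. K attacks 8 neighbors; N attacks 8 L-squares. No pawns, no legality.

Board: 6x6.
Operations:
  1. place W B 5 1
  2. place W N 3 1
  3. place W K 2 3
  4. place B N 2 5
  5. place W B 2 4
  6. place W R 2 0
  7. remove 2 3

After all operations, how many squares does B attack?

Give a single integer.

Op 1: place WB@(5,1)
Op 2: place WN@(3,1)
Op 3: place WK@(2,3)
Op 4: place BN@(2,5)
Op 5: place WB@(2,4)
Op 6: place WR@(2,0)
Op 7: remove (2,3)
Per-piece attacks for B:
  BN@(2,5): attacks (3,3) (4,4) (1,3) (0,4)
Union (4 distinct): (0,4) (1,3) (3,3) (4,4)

Answer: 4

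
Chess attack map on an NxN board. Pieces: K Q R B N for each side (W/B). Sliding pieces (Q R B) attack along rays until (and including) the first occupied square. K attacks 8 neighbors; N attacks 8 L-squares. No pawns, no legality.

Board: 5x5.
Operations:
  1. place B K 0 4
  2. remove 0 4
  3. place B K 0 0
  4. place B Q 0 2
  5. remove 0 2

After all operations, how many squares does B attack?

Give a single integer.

Answer: 3

Derivation:
Op 1: place BK@(0,4)
Op 2: remove (0,4)
Op 3: place BK@(0,0)
Op 4: place BQ@(0,2)
Op 5: remove (0,2)
Per-piece attacks for B:
  BK@(0,0): attacks (0,1) (1,0) (1,1)
Union (3 distinct): (0,1) (1,0) (1,1)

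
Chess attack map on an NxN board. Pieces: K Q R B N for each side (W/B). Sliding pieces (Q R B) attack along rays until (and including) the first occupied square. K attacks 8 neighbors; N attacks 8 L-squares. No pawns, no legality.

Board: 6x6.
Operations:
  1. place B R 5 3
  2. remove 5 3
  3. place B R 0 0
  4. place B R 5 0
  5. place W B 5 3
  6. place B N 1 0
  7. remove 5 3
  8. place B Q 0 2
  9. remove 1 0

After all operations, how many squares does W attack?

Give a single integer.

Answer: 0

Derivation:
Op 1: place BR@(5,3)
Op 2: remove (5,3)
Op 3: place BR@(0,0)
Op 4: place BR@(5,0)
Op 5: place WB@(5,3)
Op 6: place BN@(1,0)
Op 7: remove (5,3)
Op 8: place BQ@(0,2)
Op 9: remove (1,0)
Per-piece attacks for W:
Union (0 distinct): (none)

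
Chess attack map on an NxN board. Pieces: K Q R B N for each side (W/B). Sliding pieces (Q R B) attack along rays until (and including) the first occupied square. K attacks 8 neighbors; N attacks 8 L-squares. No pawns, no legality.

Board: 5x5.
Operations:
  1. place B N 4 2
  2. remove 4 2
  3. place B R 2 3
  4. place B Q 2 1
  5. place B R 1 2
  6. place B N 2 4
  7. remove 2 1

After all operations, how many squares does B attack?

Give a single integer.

Answer: 15

Derivation:
Op 1: place BN@(4,2)
Op 2: remove (4,2)
Op 3: place BR@(2,3)
Op 4: place BQ@(2,1)
Op 5: place BR@(1,2)
Op 6: place BN@(2,4)
Op 7: remove (2,1)
Per-piece attacks for B:
  BR@(1,2): attacks (1,3) (1,4) (1,1) (1,0) (2,2) (3,2) (4,2) (0,2)
  BR@(2,3): attacks (2,4) (2,2) (2,1) (2,0) (3,3) (4,3) (1,3) (0,3) [ray(0,1) blocked at (2,4)]
  BN@(2,4): attacks (3,2) (4,3) (1,2) (0,3)
Union (15 distinct): (0,2) (0,3) (1,0) (1,1) (1,2) (1,3) (1,4) (2,0) (2,1) (2,2) (2,4) (3,2) (3,3) (4,2) (4,3)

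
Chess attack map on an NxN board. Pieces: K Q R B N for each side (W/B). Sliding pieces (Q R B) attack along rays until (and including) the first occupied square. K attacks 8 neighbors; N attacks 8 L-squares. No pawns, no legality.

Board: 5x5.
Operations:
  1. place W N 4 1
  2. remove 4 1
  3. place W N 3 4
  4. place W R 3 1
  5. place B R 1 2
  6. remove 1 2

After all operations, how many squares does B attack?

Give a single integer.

Answer: 0

Derivation:
Op 1: place WN@(4,1)
Op 2: remove (4,1)
Op 3: place WN@(3,4)
Op 4: place WR@(3,1)
Op 5: place BR@(1,2)
Op 6: remove (1,2)
Per-piece attacks for B:
Union (0 distinct): (none)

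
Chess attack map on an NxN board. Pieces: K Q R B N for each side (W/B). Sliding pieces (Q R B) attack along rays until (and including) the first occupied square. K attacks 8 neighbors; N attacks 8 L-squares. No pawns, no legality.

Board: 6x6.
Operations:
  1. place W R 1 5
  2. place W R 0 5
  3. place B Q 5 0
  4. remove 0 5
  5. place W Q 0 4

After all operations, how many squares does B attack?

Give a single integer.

Answer: 15

Derivation:
Op 1: place WR@(1,5)
Op 2: place WR@(0,5)
Op 3: place BQ@(5,0)
Op 4: remove (0,5)
Op 5: place WQ@(0,4)
Per-piece attacks for B:
  BQ@(5,0): attacks (5,1) (5,2) (5,3) (5,4) (5,5) (4,0) (3,0) (2,0) (1,0) (0,0) (4,1) (3,2) (2,3) (1,4) (0,5)
Union (15 distinct): (0,0) (0,5) (1,0) (1,4) (2,0) (2,3) (3,0) (3,2) (4,0) (4,1) (5,1) (5,2) (5,3) (5,4) (5,5)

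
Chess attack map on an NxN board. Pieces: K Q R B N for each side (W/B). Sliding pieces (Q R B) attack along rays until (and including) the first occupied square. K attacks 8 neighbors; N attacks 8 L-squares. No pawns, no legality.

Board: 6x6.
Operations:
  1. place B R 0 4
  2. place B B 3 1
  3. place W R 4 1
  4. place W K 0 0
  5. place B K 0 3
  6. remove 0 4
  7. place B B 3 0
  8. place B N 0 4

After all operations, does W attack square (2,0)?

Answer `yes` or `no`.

Answer: no

Derivation:
Op 1: place BR@(0,4)
Op 2: place BB@(3,1)
Op 3: place WR@(4,1)
Op 4: place WK@(0,0)
Op 5: place BK@(0,3)
Op 6: remove (0,4)
Op 7: place BB@(3,0)
Op 8: place BN@(0,4)
Per-piece attacks for W:
  WK@(0,0): attacks (0,1) (1,0) (1,1)
  WR@(4,1): attacks (4,2) (4,3) (4,4) (4,5) (4,0) (5,1) (3,1) [ray(-1,0) blocked at (3,1)]
W attacks (2,0): no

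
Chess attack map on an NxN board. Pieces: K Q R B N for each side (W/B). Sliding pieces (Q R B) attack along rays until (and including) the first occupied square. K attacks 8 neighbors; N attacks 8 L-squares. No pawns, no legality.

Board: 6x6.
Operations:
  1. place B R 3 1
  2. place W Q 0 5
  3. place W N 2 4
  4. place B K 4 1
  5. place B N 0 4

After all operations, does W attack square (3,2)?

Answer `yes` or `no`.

Answer: yes

Derivation:
Op 1: place BR@(3,1)
Op 2: place WQ@(0,5)
Op 3: place WN@(2,4)
Op 4: place BK@(4,1)
Op 5: place BN@(0,4)
Per-piece attacks for W:
  WQ@(0,5): attacks (0,4) (1,5) (2,5) (3,5) (4,5) (5,5) (1,4) (2,3) (3,2) (4,1) [ray(0,-1) blocked at (0,4); ray(1,-1) blocked at (4,1)]
  WN@(2,4): attacks (4,5) (0,5) (3,2) (4,3) (1,2) (0,3)
W attacks (3,2): yes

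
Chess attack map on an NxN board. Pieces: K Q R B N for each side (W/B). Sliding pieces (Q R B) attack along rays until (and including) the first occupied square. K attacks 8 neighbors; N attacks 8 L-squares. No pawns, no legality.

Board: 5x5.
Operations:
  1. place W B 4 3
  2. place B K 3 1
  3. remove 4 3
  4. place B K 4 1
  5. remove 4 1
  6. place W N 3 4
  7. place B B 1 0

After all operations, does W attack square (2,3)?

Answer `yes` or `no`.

Op 1: place WB@(4,3)
Op 2: place BK@(3,1)
Op 3: remove (4,3)
Op 4: place BK@(4,1)
Op 5: remove (4,1)
Op 6: place WN@(3,4)
Op 7: place BB@(1,0)
Per-piece attacks for W:
  WN@(3,4): attacks (4,2) (2,2) (1,3)
W attacks (2,3): no

Answer: no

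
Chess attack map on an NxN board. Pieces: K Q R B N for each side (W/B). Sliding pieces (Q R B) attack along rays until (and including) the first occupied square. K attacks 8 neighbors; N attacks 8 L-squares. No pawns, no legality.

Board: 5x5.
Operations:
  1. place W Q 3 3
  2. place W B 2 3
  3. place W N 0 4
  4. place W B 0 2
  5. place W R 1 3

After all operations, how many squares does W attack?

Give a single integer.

Op 1: place WQ@(3,3)
Op 2: place WB@(2,3)
Op 3: place WN@(0,4)
Op 4: place WB@(0,2)
Op 5: place WR@(1,3)
Per-piece attacks for W:
  WB@(0,2): attacks (1,3) (1,1) (2,0) [ray(1,1) blocked at (1,3)]
  WN@(0,4): attacks (1,2) (2,3)
  WR@(1,3): attacks (1,4) (1,2) (1,1) (1,0) (2,3) (0,3) [ray(1,0) blocked at (2,3)]
  WB@(2,3): attacks (3,4) (3,2) (4,1) (1,4) (1,2) (0,1)
  WQ@(3,3): attacks (3,4) (3,2) (3,1) (3,0) (4,3) (2,3) (4,4) (4,2) (2,4) (2,2) (1,1) (0,0) [ray(-1,0) blocked at (2,3)]
Union (20 distinct): (0,0) (0,1) (0,3) (1,0) (1,1) (1,2) (1,3) (1,4) (2,0) (2,2) (2,3) (2,4) (3,0) (3,1) (3,2) (3,4) (4,1) (4,2) (4,3) (4,4)

Answer: 20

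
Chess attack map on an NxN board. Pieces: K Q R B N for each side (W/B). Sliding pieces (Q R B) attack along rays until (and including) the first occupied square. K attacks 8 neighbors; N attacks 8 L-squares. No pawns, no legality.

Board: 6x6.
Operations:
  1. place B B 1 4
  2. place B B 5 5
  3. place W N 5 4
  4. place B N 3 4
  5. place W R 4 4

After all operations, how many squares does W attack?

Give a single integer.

Op 1: place BB@(1,4)
Op 2: place BB@(5,5)
Op 3: place WN@(5,4)
Op 4: place BN@(3,4)
Op 5: place WR@(4,4)
Per-piece attacks for W:
  WR@(4,4): attacks (4,5) (4,3) (4,2) (4,1) (4,0) (5,4) (3,4) [ray(1,0) blocked at (5,4); ray(-1,0) blocked at (3,4)]
  WN@(5,4): attacks (3,5) (4,2) (3,3)
Union (9 distinct): (3,3) (3,4) (3,5) (4,0) (4,1) (4,2) (4,3) (4,5) (5,4)

Answer: 9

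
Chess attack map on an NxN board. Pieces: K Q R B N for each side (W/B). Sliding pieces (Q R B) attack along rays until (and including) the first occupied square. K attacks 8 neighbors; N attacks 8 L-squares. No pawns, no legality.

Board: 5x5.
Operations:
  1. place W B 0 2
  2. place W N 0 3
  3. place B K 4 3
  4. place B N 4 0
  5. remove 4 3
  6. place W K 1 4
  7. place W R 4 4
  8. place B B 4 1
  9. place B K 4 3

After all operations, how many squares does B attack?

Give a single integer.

Op 1: place WB@(0,2)
Op 2: place WN@(0,3)
Op 3: place BK@(4,3)
Op 4: place BN@(4,0)
Op 5: remove (4,3)
Op 6: place WK@(1,4)
Op 7: place WR@(4,4)
Op 8: place BB@(4,1)
Op 9: place BK@(4,3)
Per-piece attacks for B:
  BN@(4,0): attacks (3,2) (2,1)
  BB@(4,1): attacks (3,2) (2,3) (1,4) (3,0) [ray(-1,1) blocked at (1,4)]
  BK@(4,3): attacks (4,4) (4,2) (3,3) (3,4) (3,2)
Union (9 distinct): (1,4) (2,1) (2,3) (3,0) (3,2) (3,3) (3,4) (4,2) (4,4)

Answer: 9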